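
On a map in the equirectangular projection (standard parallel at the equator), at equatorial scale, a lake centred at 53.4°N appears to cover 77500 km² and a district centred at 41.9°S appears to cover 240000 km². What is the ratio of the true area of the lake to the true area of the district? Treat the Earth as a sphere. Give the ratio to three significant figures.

On the plate carrée, areal scale = h·k = 1 × sec φ, so true area = apparent × cos φ.
True area of lake: 77500 × cos(53.4°) = 77500 × 0.5962 = 46210 km².
True area of district: 240000 × cos(41.9°) = 240000 × 0.7443 = 178600 km².
Ratio = 46210 / 178600 ≈ 0.259.

0.259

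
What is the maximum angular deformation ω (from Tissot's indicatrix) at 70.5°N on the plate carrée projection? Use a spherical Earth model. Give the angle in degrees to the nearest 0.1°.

59.9°

For the equirectangular projection with φ₀ = 0 (plate carrée), h = 1 along meridians and k = sec φ along parallels.
At 70.5°: h = 1.000, k = 2.996; principal scales a = 2.996, b = 1.000.
sin(ω/2) = (a − b)/(a + b) = 1.996/3.996 = 0.4995, so ω = 2 arcsin(0.4995) ≈ 59.9°.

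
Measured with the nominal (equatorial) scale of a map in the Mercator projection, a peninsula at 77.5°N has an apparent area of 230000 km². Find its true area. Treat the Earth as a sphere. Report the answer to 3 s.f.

The Mercator projection is conformal; its linear scale factor is the same in every direction and equals sec φ = 1/cos φ.
Areal scale = k² = sec²φ = 1/cos²(77.5°) = 1/0.2164² = 21.35.
True area = apparent / (areal scale) = 230000 / 21.35 ≈ 10800 km².

10800 km²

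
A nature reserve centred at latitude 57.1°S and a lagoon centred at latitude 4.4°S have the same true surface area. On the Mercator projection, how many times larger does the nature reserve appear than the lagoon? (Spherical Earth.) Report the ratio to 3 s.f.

3.37

Mercator areal scale is sec²φ.
At 57.1°: sec²(57.1°) = 1/0.5432² = 3.389.
At 4.4°: sec²(4.4°) = 1/0.9971² = 1.006.
Ratio = 3.389/1.006 = cos²(4.4°)/cos²(57.1°) ≈ 3.37.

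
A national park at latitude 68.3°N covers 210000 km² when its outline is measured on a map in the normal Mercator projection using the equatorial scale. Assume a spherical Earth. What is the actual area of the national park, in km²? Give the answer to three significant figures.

For Mercator, h = k = sec φ (a conformal cylindrical projection has a single point scale, 1/cos φ).
Areal scale = k² = sec²φ = 1/cos²(68.3°) = 1/0.3697² = 7.315.
True area = apparent / (areal scale) = 210000 / 7.315 ≈ 28700 km².

28700 km²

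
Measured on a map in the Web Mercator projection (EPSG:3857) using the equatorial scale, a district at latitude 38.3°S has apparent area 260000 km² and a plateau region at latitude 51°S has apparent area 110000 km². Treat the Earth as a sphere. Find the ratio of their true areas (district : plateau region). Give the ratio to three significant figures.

Mercator's areal exaggeration is sec²φ; hence true area = (apparent area) · cos²φ.
True area of district: 260000 × cos²(38.3°) = 260000 × 0.6159 = 160100 km².
True area of plateau region: 110000 × cos²(51°) = 110000 × 0.3960 = 43560 km².
Ratio = 160100 / 43560 ≈ 3.68.

3.68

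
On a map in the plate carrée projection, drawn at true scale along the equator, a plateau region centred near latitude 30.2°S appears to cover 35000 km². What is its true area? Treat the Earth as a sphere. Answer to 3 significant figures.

For the equirectangular projection with φ₀ = 0 (plate carrée), h = 1 along meridians and k = sec φ along parallels.
Areal scale = h·k = 1 × sec φ; at 30.2°, h = 1.000, k = 1.157, so h·k = 1.157.
True area = apparent / (areal scale) = 35000 / 1.157 ≈ 30200 km².

30200 km²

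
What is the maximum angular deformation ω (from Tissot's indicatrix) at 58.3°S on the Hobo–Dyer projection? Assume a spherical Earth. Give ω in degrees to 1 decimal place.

The Hobo–Dyer projection is cylindrical equal-area with φ₀ = 37.5°. A cylindrical equal-area projection with standard parallel φ₀ has meridian scale h = cos φ / cos φ₀ and parallel scale k = cos φ₀ / cos φ (so areas are preserved, h·k = 1).
At 58.3°: h = 0.6623, k = 1.510; principal scales a = 1.510, b = 0.6623.
sin(ω/2) = (a − b)/(a + b) = 0.8475/2.172 = 0.3901, so ω = 2 arcsin(0.3901) ≈ 45.9°.

45.9°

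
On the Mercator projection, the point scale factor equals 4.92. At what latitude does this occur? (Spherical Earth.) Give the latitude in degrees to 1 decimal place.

Mercator scale is k = sec φ = 1/cos φ.
1/cos φ = 4.92  ⇒  cos φ = 0.2033  ⇒  φ = arccos(0.2033) ≈ 78.3°.

78.3°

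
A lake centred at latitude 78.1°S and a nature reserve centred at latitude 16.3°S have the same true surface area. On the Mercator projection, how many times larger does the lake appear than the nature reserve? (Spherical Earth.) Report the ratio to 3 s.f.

21.7

Mercator is conformal with k = sec φ, so areal scale = k² = sec²φ.
At 78.1°: sec²(78.1°) = 1/0.2062² = 23.52.
At 16.3°: sec²(16.3°) = 1/0.9598² = 1.086.
Ratio = 23.52/1.086 = cos²(16.3°)/cos²(78.1°) ≈ 21.7.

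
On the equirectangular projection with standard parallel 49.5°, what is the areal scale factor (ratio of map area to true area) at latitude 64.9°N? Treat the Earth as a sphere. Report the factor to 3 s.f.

With standard parallel φ₀ = 49.5°, the equirectangular projection gives x = Rλ cos φ₀, y = Rφ, so h = 1 and k = cos 49.5° / cos φ.
Areal scale = h·k = 1 × cos φ₀ / cos φ; at 64.9°, h = 1.000, k = 1.531, so h·k = 1.531.

1.53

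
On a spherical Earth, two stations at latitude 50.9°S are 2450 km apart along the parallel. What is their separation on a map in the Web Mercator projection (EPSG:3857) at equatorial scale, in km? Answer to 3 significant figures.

For Mercator, h = k = sec φ (a conformal cylindrical projection has a single point scale, 1/cos φ).
Along the parallel, k = sec 50.9° = 1/0.6307 = 1.586.
Map distance = 2450 × 1.586 ≈ 3880 km.

3880 km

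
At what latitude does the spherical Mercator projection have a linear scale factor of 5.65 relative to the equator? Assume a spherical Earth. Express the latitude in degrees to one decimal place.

79.8°

Mercator scale is k = sec φ = 1/cos φ.
1/cos φ = 5.65  ⇒  cos φ = 0.1770  ⇒  φ = arccos(0.1770) ≈ 79.8°.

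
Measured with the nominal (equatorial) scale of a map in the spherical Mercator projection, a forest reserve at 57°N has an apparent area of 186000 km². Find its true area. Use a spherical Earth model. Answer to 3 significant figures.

55200 km²

For Mercator, h = k = sec φ (a conformal cylindrical projection has a single point scale, 1/cos φ).
Areal scale = k² = sec²φ = 1/cos²(57°) = 1/0.5446² = 3.371.
True area = apparent / (areal scale) = 186000 / 3.371 ≈ 55200 km².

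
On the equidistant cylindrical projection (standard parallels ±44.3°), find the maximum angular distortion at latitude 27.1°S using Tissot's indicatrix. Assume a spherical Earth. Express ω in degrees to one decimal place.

With standard parallel φ₀ = 44.3°, the equirectangular projection gives x = Rλ cos φ₀, y = Rφ, so h = 1 and k = cos 44.3° / cos φ.
At 27.1°: h = 1.000, k = 0.8040; principal scales a = 1.000, b = 0.8040.
sin(ω/2) = (a − b)/(a + b) = 0.1960/1.804 = 0.1087, so ω = 2 arcsin(0.1087) ≈ 12.5°.

12.5°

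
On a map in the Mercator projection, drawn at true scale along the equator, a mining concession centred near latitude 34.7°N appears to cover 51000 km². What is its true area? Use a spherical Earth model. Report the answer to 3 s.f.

For Mercator, h = k = sec φ (a conformal cylindrical projection has a single point scale, 1/cos φ).
Areal scale = k² = sec²φ = 1/cos²(34.7°) = 1/0.8221² = 1.479.
True area = apparent / (areal scale) = 51000 / 1.479 ≈ 34500 km².

34500 km²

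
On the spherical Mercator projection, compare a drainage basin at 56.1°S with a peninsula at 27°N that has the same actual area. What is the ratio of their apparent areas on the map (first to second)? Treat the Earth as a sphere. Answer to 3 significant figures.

On Mercator, area is exaggerated by sec²φ = 1/cos²φ.
At 56.1°: sec²(56.1°) = 1/0.5577² = 3.215.
At 27°: sec²(27°) = 1/0.8910² = 1.260.
Ratio = 3.215/1.260 = cos²(27°)/cos²(56.1°) ≈ 2.55.

2.55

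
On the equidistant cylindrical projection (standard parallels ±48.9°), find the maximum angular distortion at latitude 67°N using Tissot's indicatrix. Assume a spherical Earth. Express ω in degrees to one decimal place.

29.5°

With standard parallel φ₀ = 48.9°, the equirectangular projection gives x = Rλ cos φ₀, y = Rφ, so h = 1 and k = cos 48.9° / cos φ.
At 67°: h = 1.000, k = 1.682; principal scales a = 1.682, b = 1.000.
sin(ω/2) = (a − b)/(a + b) = 0.6824/2.682 = 0.2544, so ω = 2 arcsin(0.2544) ≈ 29.5°.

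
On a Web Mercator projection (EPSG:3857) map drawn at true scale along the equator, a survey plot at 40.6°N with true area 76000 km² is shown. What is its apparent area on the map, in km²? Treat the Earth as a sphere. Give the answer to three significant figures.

For Mercator, h = k = sec φ (a conformal cylindrical projection has a single point scale, 1/cos φ).
Areal scale = k² = sec²φ = 1/cos²(40.6°) = 1/0.7593² = 1.735.
Apparent area = 76000 × 1.735 ≈ 132000 km².

132000 km²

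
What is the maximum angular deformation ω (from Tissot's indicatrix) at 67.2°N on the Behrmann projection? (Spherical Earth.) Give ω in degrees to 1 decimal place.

83.6°

The Behrmann projection is cylindrical equal-area with φ₀ = 30°. A cylindrical equal-area projection with standard parallel φ₀ has meridian scale h = cos φ / cos φ₀ and parallel scale k = cos φ₀ / cos φ (so areas are preserved, h·k = 1).
At 67.2°: h = 0.4475, k = 2.235; principal scales a = 2.235, b = 0.4475.
sin(ω/2) = (a − b)/(a + b) = 1.787/2.682 = 0.6664, so ω = 2 arcsin(0.6664) ≈ 83.6°.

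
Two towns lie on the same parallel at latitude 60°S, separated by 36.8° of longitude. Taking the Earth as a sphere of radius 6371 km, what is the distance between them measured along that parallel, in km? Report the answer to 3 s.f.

2050 km

Arc length along a parallel = R cos φ · Δλ (with Δλ in radians).
= 6371 × cos 60° × (36.8° × π/180) = 6371 × 0.5000 × 0.6423 ≈ 2050 km.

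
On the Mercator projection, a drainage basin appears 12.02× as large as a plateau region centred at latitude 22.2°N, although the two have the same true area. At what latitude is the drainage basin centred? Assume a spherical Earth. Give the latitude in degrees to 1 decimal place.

For equal true areas on Mercator, apparent areas scale as sec²φ, so the ratio is cos²φ₂ / cos²φ₁.
cos²φ₂ / cos²φ₁ = 12.02  ⇒  cos φ₁ = cos 22.2° / √12.02 = 0.9259/3.467 = 0.2671.
φ₁ = arccos(0.2671) ≈ 74.5°.

74.5°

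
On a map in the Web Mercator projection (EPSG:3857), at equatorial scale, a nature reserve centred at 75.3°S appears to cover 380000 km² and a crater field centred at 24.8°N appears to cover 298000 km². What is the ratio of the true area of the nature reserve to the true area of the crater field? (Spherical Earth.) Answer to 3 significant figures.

Since Mercator area scale is 1/cos²φ, the true area equals the apparent area multiplied by cos²φ.
True area of nature reserve: 380000 × cos²(75.3°) = 380000 × 0.06439 = 24470 km².
True area of crater field: 298000 × cos²(24.8°) = 298000 × 0.8241 = 245600 km².
Ratio = 24470 / 245600 ≈ 0.0996.

0.0996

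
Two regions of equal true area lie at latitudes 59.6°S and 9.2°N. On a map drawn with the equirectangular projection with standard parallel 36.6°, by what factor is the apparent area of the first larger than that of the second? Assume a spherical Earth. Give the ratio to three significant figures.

1.95

The equidistant cylindrical projection with φ₀ = 36.6° has h = 1 (meridians true) and k = cos φ₀ / cos φ along parallels.
Areal scale at 59.6°: h·k = 1.000 × 1.586 = 1.586.
Areal scale at 9.2°: h·k = 1.000 × 0.8133 = 0.8133.
Ratio = 1.586/0.8133 ≈ 1.95.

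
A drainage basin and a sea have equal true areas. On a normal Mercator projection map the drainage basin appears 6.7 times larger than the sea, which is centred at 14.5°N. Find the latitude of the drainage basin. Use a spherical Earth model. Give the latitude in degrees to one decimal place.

For equal true areas on Mercator, apparent areas scale as sec²φ, so the ratio is cos²φ₂ / cos²φ₁.
cos²φ₂ / cos²φ₁ = 6.7  ⇒  cos φ₁ = cos 14.5° / √6.7 = 0.9681/2.588 = 0.3740.
φ₁ = arccos(0.3740) ≈ 68.0°.

68.0°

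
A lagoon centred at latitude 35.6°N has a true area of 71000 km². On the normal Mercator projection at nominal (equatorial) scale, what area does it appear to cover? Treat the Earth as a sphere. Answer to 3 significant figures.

107000 km²

The Mercator projection is conformal; its linear scale factor is the same in every direction and equals sec φ = 1/cos φ.
Areal scale = k² = sec²φ = 1/cos²(35.6°) = 1/0.8131² = 1.513.
Apparent area = 71000 × 1.513 ≈ 107000 km².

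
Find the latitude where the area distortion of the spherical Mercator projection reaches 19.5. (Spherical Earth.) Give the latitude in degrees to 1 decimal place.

76.9°

Mercator areal scale is sec²φ.
sec²φ = 19.5  ⇒  cos²φ = 0.05128  ⇒  cos φ = 0.2265.
φ = arccos(0.2265) ≈ 76.9°.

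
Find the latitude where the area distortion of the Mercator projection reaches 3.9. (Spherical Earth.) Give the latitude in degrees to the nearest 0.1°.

59.6°

Mercator areal scale is sec²φ.
sec²φ = 3.9  ⇒  cos²φ = 0.2564  ⇒  cos φ = 0.5064.
φ = arccos(0.5064) ≈ 59.6°.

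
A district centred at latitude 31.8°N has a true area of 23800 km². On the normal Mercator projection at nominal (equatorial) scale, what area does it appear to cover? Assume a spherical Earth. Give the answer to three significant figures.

For Mercator, h = k = sec φ (a conformal cylindrical projection has a single point scale, 1/cos φ).
Areal scale = k² = sec²φ = 1/cos²(31.8°) = 1/0.8499² = 1.384.
Apparent area = 23800 × 1.384 ≈ 32900 km².

32900 km²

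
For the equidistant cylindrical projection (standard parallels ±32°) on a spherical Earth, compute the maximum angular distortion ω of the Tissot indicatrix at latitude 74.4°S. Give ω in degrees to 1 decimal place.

The equidistant cylindrical projection with φ₀ = 32° has h = 1 (meridians true) and k = cos φ₀ / cos φ along parallels.
At 74.4°: h = 1.000, k = 3.154; principal scales a = 3.154, b = 1.000.
sin(ω/2) = (a − b)/(a + b) = 2.154/4.154 = 0.5185, so ω = 2 arcsin(0.5185) ≈ 62.5°.

62.5°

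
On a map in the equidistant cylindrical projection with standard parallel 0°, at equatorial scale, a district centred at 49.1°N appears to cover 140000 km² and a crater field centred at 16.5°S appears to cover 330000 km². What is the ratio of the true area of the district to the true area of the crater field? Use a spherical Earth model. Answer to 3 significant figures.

Plate carrée has h = 1 and k = sec φ, giving areal scale sec φ; true area = (apparent area) · cos φ.
True area of district: 140000 × cos(49.1°) = 140000 × 0.6547 = 91660 km².
True area of crater field: 330000 × cos(16.5°) = 330000 × 0.9588 = 316400 km².
Ratio = 91660 / 316400 ≈ 0.290.

0.290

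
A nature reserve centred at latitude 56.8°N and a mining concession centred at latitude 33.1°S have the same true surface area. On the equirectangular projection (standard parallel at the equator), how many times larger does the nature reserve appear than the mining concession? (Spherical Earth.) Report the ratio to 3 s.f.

1.53

In the plate carrée (x = Rλ, y = Rφ), meridians are true-scale (h = 1) and parallels are stretched by k = sec φ.
Areal scale at 56.8°: h·k = 1.000 × 1.826 = 1.826.
Areal scale at 33.1°: h·k = 1.000 × 1.194 = 1.194.
Ratio = 1.826/1.194 ≈ 1.53.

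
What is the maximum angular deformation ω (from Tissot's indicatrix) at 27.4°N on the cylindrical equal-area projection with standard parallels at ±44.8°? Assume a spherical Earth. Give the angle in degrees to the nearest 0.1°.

25.5°

For cylindrical equal-area with standard parallel φ₀, h = cos φ / cos φ₀ and k = cos φ₀ / cos φ, so h·k = 1.
At 27.4°: h = 1.251, k = 0.7992; principal scales a = 1.251, b = 0.7992.
sin(ω/2) = (a − b)/(a + b) = 0.4520/2.050 = 0.2204, so ω = 2 arcsin(0.2204) ≈ 25.5°.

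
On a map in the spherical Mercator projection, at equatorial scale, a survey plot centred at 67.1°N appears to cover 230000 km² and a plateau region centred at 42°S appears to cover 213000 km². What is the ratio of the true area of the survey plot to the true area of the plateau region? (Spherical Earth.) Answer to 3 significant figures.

On Mercator the areal scale is sec²φ, so true area = apparent × cos²φ.
True area of survey plot: 230000 × cos²(67.1°) = 230000 × 0.1514 = 34830 km².
True area of plateau region: 213000 × cos²(42°) = 213000 × 0.5523 = 117600 km².
Ratio = 34830 / 117600 ≈ 0.296.

0.296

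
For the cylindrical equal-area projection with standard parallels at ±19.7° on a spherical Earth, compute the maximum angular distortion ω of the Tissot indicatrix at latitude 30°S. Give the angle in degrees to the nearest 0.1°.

For cylindrical equal-area with standard parallel φ₀, h = cos φ / cos φ₀ and k = cos φ₀ / cos φ, so h·k = 1.
At 30°: h = 0.9199, k = 1.087; principal scales a = 1.087, b = 0.9199.
sin(ω/2) = (a − b)/(a + b) = 0.1673/2.007 = 0.08334, so ω = 2 arcsin(0.08334) ≈ 9.6°.

9.6°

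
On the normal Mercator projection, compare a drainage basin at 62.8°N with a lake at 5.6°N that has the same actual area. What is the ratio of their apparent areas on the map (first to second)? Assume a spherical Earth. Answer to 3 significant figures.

On Mercator, area is exaggerated by sec²φ = 1/cos²φ.
At 62.8°: sec²(62.8°) = 1/0.4571² = 4.786.
At 5.6°: sec²(5.6°) = 1/0.9952² = 1.010.
Ratio = 4.786/1.010 = cos²(5.6°)/cos²(62.8°) ≈ 4.74.

4.74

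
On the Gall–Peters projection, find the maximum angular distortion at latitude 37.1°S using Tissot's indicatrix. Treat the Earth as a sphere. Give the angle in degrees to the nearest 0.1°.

The Gall–Peters projection is cylindrical equal-area with φ₀ = 45°. For cylindrical equal-area with standard parallel φ₀, h = cos φ / cos φ₀ and k = cos φ₀ / cos φ, so h·k = 1.
At 37.1°: h = 1.128, k = 0.8866; principal scales a = 1.128, b = 0.8866.
sin(ω/2) = (a − b)/(a + b) = 0.2414/2.015 = 0.1198, so ω = 2 arcsin(0.1198) ≈ 13.8°.

13.8°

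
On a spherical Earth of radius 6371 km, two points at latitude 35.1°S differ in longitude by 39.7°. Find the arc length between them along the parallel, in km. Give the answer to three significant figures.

Arc length along a parallel = R cos φ · Δλ (with Δλ in radians).
= 6371 × cos 35.1° × (39.7° × π/180) = 6371 × 0.8181 × 0.6929 ≈ 3610 km.

3610 km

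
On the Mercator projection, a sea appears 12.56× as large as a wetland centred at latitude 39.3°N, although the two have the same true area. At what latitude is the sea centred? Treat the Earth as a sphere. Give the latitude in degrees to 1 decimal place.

Mercator areal scale is sec²φ, so apparent-area ratio = sec²φ₁ / sec²φ₂ = cos²φ₂ / cos²φ₁.
cos²φ₂ / cos²φ₁ = 12.56  ⇒  cos φ₁ = cos 39.3° / √12.56 = 0.7738/3.544 = 0.2184.
φ₁ = arccos(0.2184) ≈ 77.4°.

77.4°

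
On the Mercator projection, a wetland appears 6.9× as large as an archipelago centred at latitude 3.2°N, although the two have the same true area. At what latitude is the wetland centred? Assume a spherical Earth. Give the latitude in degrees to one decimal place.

For equal true areas on Mercator, apparent areas scale as sec²φ, so the ratio is cos²φ₂ / cos²φ₁.
cos²φ₂ / cos²φ₁ = 6.9  ⇒  cos φ₁ = cos 3.2° / √6.9 = 0.9984/2.627 = 0.3801.
φ₁ = arccos(0.3801) ≈ 67.7°.

67.7°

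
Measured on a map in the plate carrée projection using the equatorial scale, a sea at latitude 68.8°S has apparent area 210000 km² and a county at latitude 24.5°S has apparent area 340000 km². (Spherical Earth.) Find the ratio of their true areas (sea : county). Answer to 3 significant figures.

0.245

On the plate carrée, areal scale = h·k = 1 × sec φ, so true area = apparent × cos φ.
True area of sea: 210000 × cos(68.8°) = 210000 × 0.3616 = 75940 km².
True area of county: 340000 × cos(24.5°) = 340000 × 0.9100 = 309400 km².
Ratio = 75940 / 309400 ≈ 0.245.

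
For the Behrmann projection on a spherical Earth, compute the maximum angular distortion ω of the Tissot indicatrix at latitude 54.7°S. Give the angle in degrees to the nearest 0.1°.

The Behrmann projection is cylindrical equal-area with φ₀ = 30°. A cylindrical equal-area projection with standard parallel φ₀ has meridian scale h = cos φ / cos φ₀ and parallel scale k = cos φ₀ / cos φ (so areas are preserved, h·k = 1).
At 54.7°: h = 0.6673, k = 1.499; principal scales a = 1.499, b = 0.6673.
sin(ω/2) = (a − b)/(a + b) = 0.8314/2.166 = 0.3839, so ω = 2 arcsin(0.3839) ≈ 45.1°.

45.1°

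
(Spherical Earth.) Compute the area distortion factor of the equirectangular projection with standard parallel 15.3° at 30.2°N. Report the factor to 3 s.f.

In the equirectangular projection with standard parallel φ₀ = 15.3° (x = Rλ cos φ₀, y = Rφ), meridians are true-scale (h = 1) and the parallel scale is k = cos φ₀ / cos φ.
Areal scale = h·k = 1 × cos φ₀ / cos φ; at 30.2°, h = 1.000, k = 1.116, so h·k = 1.116.

1.12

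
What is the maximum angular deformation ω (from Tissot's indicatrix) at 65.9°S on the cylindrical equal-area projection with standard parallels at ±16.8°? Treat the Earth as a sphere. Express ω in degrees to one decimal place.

Cylindrical equal-area (φ₀ = 16.8°): h = cos φ / cos 16.8° along meridians, k = cos 16.8° / cos φ along parallels; h·k = 1.
At 65.9°: h = 0.4265, k = 2.344; principal scales a = 2.344, b = 0.4265.
sin(ω/2) = (a − b)/(a + b) = 1.918/2.771 = 0.6921, so ω = 2 arcsin(0.6921) ≈ 87.6°.

87.6°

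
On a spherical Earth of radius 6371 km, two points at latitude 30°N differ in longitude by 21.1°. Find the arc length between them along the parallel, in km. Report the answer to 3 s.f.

Arc length along a parallel = R cos φ · Δλ (with Δλ in radians).
= 6371 × cos 30° × (21.1° × π/180) = 6371 × 0.8660 × 0.3683 ≈ 2030 km.

2030 km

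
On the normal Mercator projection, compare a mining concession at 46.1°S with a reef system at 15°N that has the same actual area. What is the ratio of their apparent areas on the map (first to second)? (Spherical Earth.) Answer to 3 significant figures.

On Mercator, area is exaggerated by sec²φ = 1/cos²φ.
At 46.1°: sec²(46.1°) = 1/0.6934² = 2.080.
At 15°: sec²(15°) = 1/0.9659² = 1.072.
Ratio = 2.080/1.072 = cos²(15°)/cos²(46.1°) ≈ 1.94.

1.94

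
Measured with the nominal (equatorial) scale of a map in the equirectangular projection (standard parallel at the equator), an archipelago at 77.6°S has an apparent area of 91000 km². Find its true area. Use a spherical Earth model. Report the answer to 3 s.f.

19500 km²

In the plate carrée (x = Rλ, y = Rφ), meridians are true-scale (h = 1) and parallels are stretched by k = sec φ.
Areal scale = h·k = 1 × sec φ; at 77.6°, h = 1.000, k = 4.657, so h·k = 4.657.
True area = apparent / (areal scale) = 91000 / 4.657 ≈ 19500 km².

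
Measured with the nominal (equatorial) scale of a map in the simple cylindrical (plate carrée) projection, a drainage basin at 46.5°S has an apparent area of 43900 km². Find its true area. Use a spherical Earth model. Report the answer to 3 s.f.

30200 km²

For the equirectangular projection with φ₀ = 0 (plate carrée), h = 1 along meridians and k = sec φ along parallels.
Areal scale = h·k = 1 × sec φ; at 46.5°, h = 1.000, k = 1.453, so h·k = 1.453.
True area = apparent / (areal scale) = 43900 / 1.453 ≈ 30200 km².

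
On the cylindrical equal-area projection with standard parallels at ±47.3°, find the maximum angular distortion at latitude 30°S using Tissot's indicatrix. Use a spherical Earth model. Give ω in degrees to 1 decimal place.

27.7°

Cylindrical equal-area (φ₀ = 47.3°): h = cos φ / cos 47.3° along meridians, k = cos 47.3° / cos φ along parallels; h·k = 1.
At 30°: h = 1.277, k = 0.7831; principal scales a = 1.277, b = 0.7831.
sin(ω/2) = (a − b)/(a + b) = 0.4940/2.060 = 0.2398, so ω = 2 arcsin(0.2398) ≈ 27.7°.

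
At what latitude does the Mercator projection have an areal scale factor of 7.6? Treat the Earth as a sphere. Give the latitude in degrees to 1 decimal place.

68.7°

Mercator areal scale is sec²φ.
sec²φ = 7.6  ⇒  cos²φ = 0.1316  ⇒  cos φ = 0.3627.
φ = arccos(0.3627) ≈ 68.7°.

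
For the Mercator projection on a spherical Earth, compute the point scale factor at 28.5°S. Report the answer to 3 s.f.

1.14

The Mercator projection is conformal; its linear scale factor is the same in every direction and equals sec φ = 1/cos φ.
k = 1/cos 28.5° = 1/0.8788 = 1.138.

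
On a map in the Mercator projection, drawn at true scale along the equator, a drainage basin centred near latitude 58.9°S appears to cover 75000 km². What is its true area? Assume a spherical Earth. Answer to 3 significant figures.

20000 km²

Mercator is conformal, so the point scale is isotropic: h = k = sec φ = 1/cos φ.
Areal scale = k² = sec²φ = 1/cos²(58.9°) = 1/0.5165² = 3.748.
True area = apparent / (areal scale) = 75000 / 3.748 ≈ 20000 km².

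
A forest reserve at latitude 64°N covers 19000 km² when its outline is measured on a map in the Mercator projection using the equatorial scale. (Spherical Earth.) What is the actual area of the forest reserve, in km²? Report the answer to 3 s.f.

The Mercator projection is conformal; its linear scale factor is the same in every direction and equals sec φ = 1/cos φ.
Areal scale = k² = sec²φ = 1/cos²(64°) = 1/0.4384² = 5.204.
True area = apparent / (areal scale) = 19000 / 5.204 ≈ 3650 km².

3650 km²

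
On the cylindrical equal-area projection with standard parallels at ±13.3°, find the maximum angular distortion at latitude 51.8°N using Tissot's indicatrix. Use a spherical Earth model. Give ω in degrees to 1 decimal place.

A cylindrical equal-area projection with standard parallel φ₀ has meridian scale h = cos φ / cos φ₀ and parallel scale k = cos φ₀ / cos φ (so areas are preserved, h·k = 1).
At 51.8°: h = 0.6355, k = 1.574; principal scales a = 1.574, b = 0.6355.
sin(ω/2) = (a − b)/(a + b) = 0.9382/2.209 = 0.4247, so ω = 2 arcsin(0.4247) ≈ 50.3°.

50.3°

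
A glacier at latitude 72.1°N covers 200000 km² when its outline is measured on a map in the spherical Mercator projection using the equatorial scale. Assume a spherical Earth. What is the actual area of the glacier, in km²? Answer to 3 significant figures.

For Mercator, h = k = sec φ (a conformal cylindrical projection has a single point scale, 1/cos φ).
Areal scale = k² = sec²φ = 1/cos²(72.1°) = 1/0.3074² = 10.59.
True area = apparent / (areal scale) = 200000 / 10.59 ≈ 18900 km².

18900 km²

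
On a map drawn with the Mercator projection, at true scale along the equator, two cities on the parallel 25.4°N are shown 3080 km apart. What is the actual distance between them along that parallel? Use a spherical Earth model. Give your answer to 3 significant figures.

2780 km

For Mercator, h = k = sec φ (a conformal cylindrical projection has a single point scale, 1/cos φ).
Along the parallel at 25.4°, map distances are exaggerated by k = sec 25.4° = 1.107.
True distance = 3080 / 1.107 = 3080 × cos 25.4° ≈ 2780 km.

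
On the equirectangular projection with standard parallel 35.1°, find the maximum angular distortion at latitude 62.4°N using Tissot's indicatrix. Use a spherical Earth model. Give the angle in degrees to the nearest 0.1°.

The equidistant cylindrical projection with φ₀ = 35.1° has h = 1 (meridians true) and k = cos φ₀ / cos φ along parallels.
At 62.4°: h = 1.000, k = 1.766; principal scales a = 1.766, b = 1.000.
sin(ω/2) = (a − b)/(a + b) = 0.7659/2.766 = 0.2769, so ω = 2 arcsin(0.2769) ≈ 32.2°.

32.2°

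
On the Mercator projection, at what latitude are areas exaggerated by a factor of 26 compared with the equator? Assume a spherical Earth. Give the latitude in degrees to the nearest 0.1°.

78.7°

Mercator areal scale is sec²φ.
sec²φ = 26  ⇒  cos²φ = 0.03846  ⇒  cos φ = 0.1961.
φ = arccos(0.1961) ≈ 78.7°.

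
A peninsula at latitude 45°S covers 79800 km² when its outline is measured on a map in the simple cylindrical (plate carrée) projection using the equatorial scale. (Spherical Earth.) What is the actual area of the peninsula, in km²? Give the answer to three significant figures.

56400 km²

Plate carrée maps x = Rλ, y = Rφ. The meridian scale is h = 1 and the parallel scale is k = 1/cos φ = sec φ.
Areal scale = h·k = 1 × sec φ; at 45°, h = 1.000, k = 1.414, so h·k = 1.414.
True area = apparent / (areal scale) = 79800 / 1.414 ≈ 56400 km².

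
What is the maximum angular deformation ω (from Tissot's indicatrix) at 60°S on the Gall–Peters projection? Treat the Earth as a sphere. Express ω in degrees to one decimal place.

38.9°

Gall–Peters is a cylindrical equal-area projection with standard parallels at ±45°. For cylindrical equal-area with standard parallel φ₀, h = cos φ / cos φ₀ and k = cos φ₀ / cos φ, so h·k = 1.
At 60°: h = 0.7071, k = 1.414; principal scales a = 1.414, b = 0.7071.
sin(ω/2) = (a − b)/(a + b) = 0.7071/2.121 = 0.3333, so ω = 2 arcsin(0.3333) ≈ 38.9°.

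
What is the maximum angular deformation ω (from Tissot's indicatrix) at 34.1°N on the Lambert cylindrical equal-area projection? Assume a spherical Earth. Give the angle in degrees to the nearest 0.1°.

21.5°

The Lambert cylindrical equal-area projection is the cylindrical equal-area projection with its standard parallel at the equator (φ₀ = 0). Cylindrical equal-area (φ₀ = 0°): h = cos φ / cos 0° along meridians, k = cos 0° / cos φ along parallels; h·k = 1.
At 34.1°: h = 0.8281, k = 1.208; principal scales a = 1.208, b = 0.8281.
sin(ω/2) = (a − b)/(a + b) = 0.3796/2.036 = 0.1865, so ω = 2 arcsin(0.1865) ≈ 21.5°.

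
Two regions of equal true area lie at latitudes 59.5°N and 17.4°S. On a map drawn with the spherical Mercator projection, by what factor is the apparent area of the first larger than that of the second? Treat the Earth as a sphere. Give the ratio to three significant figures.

3.53

Mercator is conformal with k = sec φ, so areal scale = k² = sec²φ.
At 59.5°: sec²(59.5°) = 1/0.5075² = 3.882.
At 17.4°: sec²(17.4°) = 1/0.9542² = 1.098.
Ratio = 3.882/1.098 = cos²(17.4°)/cos²(59.5°) ≈ 3.53.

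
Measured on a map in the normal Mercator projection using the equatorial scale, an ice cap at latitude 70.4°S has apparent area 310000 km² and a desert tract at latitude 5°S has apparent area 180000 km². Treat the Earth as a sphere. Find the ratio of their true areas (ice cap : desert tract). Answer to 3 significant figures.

0.195

Mercator's areal exaggeration is sec²φ; hence true area = (apparent area) · cos²φ.
True area of ice cap: 310000 × cos²(70.4°) = 310000 × 0.1125 = 34880 km².
True area of desert tract: 180000 × cos²(5°) = 180000 × 0.9924 = 178600 km².
Ratio = 34880 / 178600 ≈ 0.195.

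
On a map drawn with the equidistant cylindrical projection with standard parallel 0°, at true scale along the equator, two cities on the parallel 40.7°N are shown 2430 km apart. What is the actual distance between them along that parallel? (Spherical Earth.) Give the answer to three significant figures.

1840 km

Plate carrée maps x = Rλ, y = Rφ. The meridian scale is h = 1 and the parallel scale is k = 1/cos φ = sec φ.
Along the parallel at 40.7°, map distances are exaggerated by k = sec 40.7° = 1.319.
True distance = 2430 / 1.319 = 2430 × cos 40.7° ≈ 1840 km.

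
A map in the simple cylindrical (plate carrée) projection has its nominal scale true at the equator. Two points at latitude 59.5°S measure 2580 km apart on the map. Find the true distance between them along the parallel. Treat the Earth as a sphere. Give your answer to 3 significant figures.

1310 km

In the plate carrée (x = Rλ, y = Rφ), meridians are true-scale (h = 1) and parallels are stretched by k = sec φ.
Along the parallel at 59.5°, map distances are exaggerated by k = sec 59.5° = 1.970.
True distance = 2580 / 1.970 = 2580 × cos 59.5° ≈ 1310 km.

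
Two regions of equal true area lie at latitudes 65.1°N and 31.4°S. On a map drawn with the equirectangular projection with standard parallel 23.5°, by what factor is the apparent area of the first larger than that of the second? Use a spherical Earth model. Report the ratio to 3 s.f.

With standard parallel φ₀ = 23.5°, the equirectangular projection gives x = Rλ cos φ₀, y = Rφ, so h = 1 and k = cos 23.5° / cos φ.
Areal scale at 65.1°: h·k = 1.000 × 2.178 = 2.178.
Areal scale at 31.4°: h·k = 1.000 × 1.074 = 1.074.
Ratio = 2.178/1.074 ≈ 2.03.

2.03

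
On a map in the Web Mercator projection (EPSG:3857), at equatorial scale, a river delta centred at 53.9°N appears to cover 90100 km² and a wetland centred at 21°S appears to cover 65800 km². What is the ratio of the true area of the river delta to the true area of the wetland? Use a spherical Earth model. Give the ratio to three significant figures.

0.545

Since Mercator area scale is 1/cos²φ, the true area equals the apparent area multiplied by cos²φ.
True area of river delta: 90100 × cos²(53.9°) = 90100 × 0.3472 = 31280 km².
True area of wetland: 65800 × cos²(21°) = 65800 × 0.8716 = 57350 km².
Ratio = 31280 / 57350 ≈ 0.545.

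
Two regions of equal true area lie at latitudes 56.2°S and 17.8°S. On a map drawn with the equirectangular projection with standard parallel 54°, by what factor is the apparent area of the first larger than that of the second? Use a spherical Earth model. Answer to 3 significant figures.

1.71

In the equirectangular projection with standard parallel φ₀ = 54° (x = Rλ cos φ₀, y = Rφ), meridians are true-scale (h = 1) and the parallel scale is k = cos φ₀ / cos φ.
Areal scale at 56.2°: h·k = 1.000 × 1.057 = 1.057.
Areal scale at 17.8°: h·k = 1.000 × 0.6173 = 0.6173.
Ratio = 1.057/0.6173 ≈ 1.71.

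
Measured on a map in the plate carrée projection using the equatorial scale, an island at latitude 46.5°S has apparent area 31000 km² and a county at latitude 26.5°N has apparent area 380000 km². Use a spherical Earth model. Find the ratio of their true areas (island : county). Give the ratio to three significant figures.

0.0627

On the plate carrée, areal scale = h·k = 1 × sec φ, so true area = apparent × cos φ.
True area of island: 31000 × cos(46.5°) = 31000 × 0.6884 = 21340 km².
True area of county: 380000 × cos(26.5°) = 380000 × 0.8949 = 340100 km².
Ratio = 21340 / 340100 ≈ 0.0627.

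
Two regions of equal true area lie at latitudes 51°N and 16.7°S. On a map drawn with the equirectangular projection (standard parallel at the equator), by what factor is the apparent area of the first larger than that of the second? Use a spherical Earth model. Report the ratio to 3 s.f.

1.52

Plate carrée maps x = Rλ, y = Rφ. The meridian scale is h = 1 and the parallel scale is k = 1/cos φ = sec φ.
Areal scale at 51°: h·k = 1.000 × 1.589 = 1.589.
Areal scale at 16.7°: h·k = 1.000 × 1.044 = 1.044.
Ratio = 1.589/1.044 ≈ 1.52.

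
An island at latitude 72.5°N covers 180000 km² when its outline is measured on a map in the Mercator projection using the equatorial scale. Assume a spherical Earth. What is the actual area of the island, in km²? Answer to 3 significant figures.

Mercator is conformal, so the point scale is isotropic: h = k = sec φ = 1/cos φ.
Areal scale = k² = sec²φ = 1/cos²(72.5°) = 1/0.3007² = 11.06.
True area = apparent / (areal scale) = 180000 / 11.06 ≈ 16300 km².

16300 km²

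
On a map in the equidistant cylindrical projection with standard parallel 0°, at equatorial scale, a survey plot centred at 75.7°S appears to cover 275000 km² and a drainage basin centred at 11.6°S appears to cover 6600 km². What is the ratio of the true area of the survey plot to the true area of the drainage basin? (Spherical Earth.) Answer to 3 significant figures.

Plate carrée has h = 1 and k = sec φ, giving areal scale sec φ; true area = (apparent area) · cos φ.
True area of survey plot: 275000 × cos(75.7°) = 275000 × 0.2470 = 67920 km².
True area of drainage basin: 6600 × cos(11.6°) = 6600 × 0.9796 = 6465 km².
Ratio = 67920 / 6465 ≈ 10.5.

10.5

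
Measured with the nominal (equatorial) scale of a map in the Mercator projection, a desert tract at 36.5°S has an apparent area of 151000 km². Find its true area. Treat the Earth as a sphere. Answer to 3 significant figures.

97600 km²

For Mercator, h = k = sec φ (a conformal cylindrical projection has a single point scale, 1/cos φ).
Areal scale = k² = sec²φ = 1/cos²(36.5°) = 1/0.8039² = 1.548.
True area = apparent / (areal scale) = 151000 / 1.548 ≈ 97600 km².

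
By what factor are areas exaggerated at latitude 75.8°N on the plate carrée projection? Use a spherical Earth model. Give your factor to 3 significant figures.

Plate carrée maps x = Rλ, y = Rφ. The meridian scale is h = 1 and the parallel scale is k = 1/cos φ = sec φ.
Areal scale = h·k = 1 × sec φ; at 75.8°, h = 1.000, k = 4.077, so h·k = 4.077.

4.08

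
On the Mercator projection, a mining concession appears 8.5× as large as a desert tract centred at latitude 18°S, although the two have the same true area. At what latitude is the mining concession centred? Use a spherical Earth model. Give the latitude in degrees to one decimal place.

71.0°

For equal true areas on Mercator, apparent areas scale as sec²φ, so the ratio is cos²φ₂ / cos²φ₁.
cos²φ₂ / cos²φ₁ = 8.5  ⇒  cos φ₁ = cos 18° / √8.5 = 0.9511/2.915 = 0.3262.
φ₁ = arccos(0.3262) ≈ 71.0°.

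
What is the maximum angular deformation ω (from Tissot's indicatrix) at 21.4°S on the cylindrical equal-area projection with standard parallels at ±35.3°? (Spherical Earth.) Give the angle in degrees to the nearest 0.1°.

For cylindrical equal-area with standard parallel φ₀, h = cos φ / cos φ₀ and k = cos φ₀ / cos φ, so h·k = 1.
At 21.4°: h = 1.141, k = 0.8766; principal scales a = 1.141, b = 0.8766.
sin(ω/2) = (a − b)/(a + b) = 0.2642/2.017 = 0.1310, so ω = 2 arcsin(0.1310) ≈ 15.1°.

15.1°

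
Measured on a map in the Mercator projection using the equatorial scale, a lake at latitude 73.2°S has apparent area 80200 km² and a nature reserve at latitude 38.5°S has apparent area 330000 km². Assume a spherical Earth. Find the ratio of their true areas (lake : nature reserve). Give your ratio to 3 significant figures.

0.0331

Mercator's areal exaggeration is sec²φ; hence true area = (apparent area) · cos²φ.
True area of lake: 80200 × cos²(73.2°) = 80200 × 0.08354 = 6700 km².
True area of nature reserve: 330000 × cos²(38.5°) = 330000 × 0.6125 = 202100 km².
Ratio = 6700 / 202100 ≈ 0.0331.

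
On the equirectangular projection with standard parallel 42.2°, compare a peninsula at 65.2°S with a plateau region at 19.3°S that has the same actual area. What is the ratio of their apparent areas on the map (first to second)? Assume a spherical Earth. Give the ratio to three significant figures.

In the equirectangular projection with standard parallel φ₀ = 42.2° (x = Rλ cos φ₀, y = Rφ), meridians are true-scale (h = 1) and the parallel scale is k = cos φ₀ / cos φ.
Areal scale at 65.2°: h·k = 1.000 × 1.766 = 1.766.
Areal scale at 19.3°: h·k = 1.000 × 0.7849 = 0.7849.
Ratio = 1.766/0.7849 ≈ 2.25.

2.25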